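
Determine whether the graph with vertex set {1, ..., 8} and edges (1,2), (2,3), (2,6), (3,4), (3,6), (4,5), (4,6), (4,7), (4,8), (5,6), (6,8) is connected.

Step 1: Build adjacency list from edges:
  1: 2
  2: 1, 3, 6
  3: 2, 4, 6
  4: 3, 5, 6, 7, 8
  5: 4, 6
  6: 2, 3, 4, 5, 8
  7: 4
  8: 4, 6

Step 2: Run BFS/DFS from vertex 1:
  Visited: {1, 2, 3, 6, 4, 5, 8, 7}
  Reached 8 of 8 vertices

Step 3: All 8 vertices reached from vertex 1, so the graph is connected.
Answer: Yes, the graph is connected.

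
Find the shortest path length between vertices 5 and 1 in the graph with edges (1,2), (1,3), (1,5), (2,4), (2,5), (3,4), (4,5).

Step 1: Build adjacency list:
  1: 2, 3, 5
  2: 1, 4, 5
  3: 1, 4
  4: 2, 3, 5
  5: 1, 2, 4

Step 2: BFS from vertex 5 to find shortest path to 1:
  vertex 1 reached at distance 1

Step 3: Shortest path: 5 -> 1
Path length: 1 edge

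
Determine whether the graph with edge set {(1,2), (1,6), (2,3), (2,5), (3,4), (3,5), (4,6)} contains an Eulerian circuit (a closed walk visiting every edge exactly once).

Step 1: Find the degree of each vertex:
  deg(1) = 2
  deg(2) = 3
  deg(3) = 3
  deg(4) = 2
  deg(5) = 2
  deg(6) = 2

Step 2: Count vertices with odd degree:
  Odd-degree vertices: 2, 3 (2 total)

Step 3: Apply Euler's theorem:
  - Eulerian circuit exists iff graph is connected and all vertices have even degree
  - Eulerian path exists iff graph is connected and has 0 or 2 odd-degree vertices

Graph is connected with exactly 2 odd-degree vertices (2, 3).
Eulerian path exists (starting and ending at the odd-degree vertices), but no Eulerian circuit.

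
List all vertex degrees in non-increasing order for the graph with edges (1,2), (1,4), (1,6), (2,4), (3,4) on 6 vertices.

Step 1: Count edges incident to each vertex:
  deg(1) = 3 (neighbors: 2, 4, 6)
  deg(2) = 2 (neighbors: 1, 4)
  deg(3) = 1 (neighbors: 4)
  deg(4) = 3 (neighbors: 1, 2, 3)
  deg(5) = 0 (neighbors: none)
  deg(6) = 1 (neighbors: 1)

Step 2: Sort degrees in non-increasing order:
  Degrees: [3, 2, 1, 3, 0, 1] -> sorted: [3, 3, 2, 1, 1, 0]

Degree sequence: [3, 3, 2, 1, 1, 0]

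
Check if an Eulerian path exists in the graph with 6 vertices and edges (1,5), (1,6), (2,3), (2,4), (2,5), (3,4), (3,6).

Step 1: Find the degree of each vertex:
  deg(1) = 2
  deg(2) = 3
  deg(3) = 3
  deg(4) = 2
  deg(5) = 2
  deg(6) = 2

Step 2: Count vertices with odd degree:
  Odd-degree vertices: 2, 3 (2 total)

Step 3: Apply Euler's theorem:
  - Eulerian circuit exists iff graph is connected and all vertices have even degree
  - Eulerian path exists iff graph is connected and has 0 or 2 odd-degree vertices

Graph is connected with exactly 2 odd-degree vertices (2, 3).
Eulerian path exists (starting and ending at the odd-degree vertices), but no Eulerian circuit.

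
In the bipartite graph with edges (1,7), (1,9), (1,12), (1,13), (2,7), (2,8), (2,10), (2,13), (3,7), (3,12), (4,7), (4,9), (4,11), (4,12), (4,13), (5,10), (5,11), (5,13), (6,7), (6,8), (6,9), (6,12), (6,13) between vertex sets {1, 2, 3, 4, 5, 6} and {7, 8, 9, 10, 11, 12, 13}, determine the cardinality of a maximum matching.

Step 1: List the neighbors of each left vertex:
  1: 7, 9, 12, 13
  2: 7, 8, 10, 13
  3: 7, 12
  4: 7, 9, 11, 12, 13
  5: 10, 11, 13
  6: 7, 8, 9, 12, 13

Step 2: Greedily match left vertices, then look for augmenting paths:
  Match 1 -- 7
  Match 2 -- 8
  Match 3 -- 12
  Match 4 -- 9
  Match 5 -- 10
  Match 6 -- 13
  No augmenting path remains.

Step 3: Verify this is maximum:
  Matching size 6 = min(|L|, |R|) = min(6, 7), which is an upper bound, so this matching is maximum.

Maximum matching: {(1,7), (2,8), (3,12), (4,9), (5,10), (6,13)}
Size: 6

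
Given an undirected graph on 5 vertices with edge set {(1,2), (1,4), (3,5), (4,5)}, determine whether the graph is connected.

Step 1: Build adjacency list from edges:
  1: 2, 4
  2: 1
  3: 5
  4: 1, 5
  5: 3, 4

Step 2: Run BFS/DFS from vertex 1:
  Visited: {1, 2, 4, 5, 3}
  Reached 5 of 5 vertices

Step 3: All 5 vertices reached from vertex 1, so the graph is connected.
Answer: Yes, the graph is connected.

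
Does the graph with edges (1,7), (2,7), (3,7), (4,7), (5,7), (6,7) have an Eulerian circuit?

Step 1: Find the degree of each vertex:
  deg(1) = 1
  deg(2) = 1
  deg(3) = 1
  deg(4) = 1
  deg(5) = 1
  deg(6) = 1
  deg(7) = 6

Step 2: Count vertices with odd degree:
  Odd-degree vertices: 1, 2, 3, 4, 5, 6 (6 total)

Step 3: Apply Euler's theorem:
  - Eulerian circuit exists iff graph is connected and all vertices have even degree
  - Eulerian path exists iff graph is connected and has 0 or 2 odd-degree vertices

Graph has 6 odd-degree vertices (need 0 or 2).
Neither Eulerian path nor Eulerian circuit exists.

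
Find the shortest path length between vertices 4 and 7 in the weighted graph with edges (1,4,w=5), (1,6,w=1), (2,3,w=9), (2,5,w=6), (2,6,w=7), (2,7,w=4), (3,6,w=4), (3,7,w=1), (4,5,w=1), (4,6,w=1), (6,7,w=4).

Step 1: Build adjacency list with weights:
  1: 4(w=5), 6(w=1)
  2: 3(w=9), 5(w=6), 6(w=7), 7(w=4)
  3: 2(w=9), 6(w=4), 7(w=1)
  4: 1(w=5), 5(w=1), 6(w=1)
  5: 2(w=6), 4(w=1)
  6: 1(w=1), 2(w=7), 3(w=4), 4(w=1), 7(w=4)
  7: 2(w=4), 3(w=1), 6(w=4)

Step 2: Apply Dijkstra's algorithm from vertex 4:
  Visit vertex 4 (distance=0)
    Update dist[1] = 5
    Update dist[5] = 1
    Update dist[6] = 1
  Visit vertex 5 (distance=1)
    Update dist[2] = 7
  Visit vertex 6 (distance=1)
    Update dist[1] = 2
    Update dist[3] = 5
    Update dist[7] = 5
  Visit vertex 1 (distance=2)
  Visit vertex 3 (distance=5)
  Visit vertex 7 (distance=5)

Step 3: Shortest path: 4 -> 6 -> 7
Total weight: 1 + 4 = 5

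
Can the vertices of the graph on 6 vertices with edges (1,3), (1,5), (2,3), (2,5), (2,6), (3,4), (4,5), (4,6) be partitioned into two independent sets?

Step 1: Attempt 2-coloring using BFS:
  Start at vertex 1, assign color 0
  Color vertex 3 with color 1 (neighbor of 1)
  Color vertex 5 with color 1 (neighbor of 1)
  Color vertex 2 with color 0 (neighbor of 3)
  Color vertex 4 with color 0 (neighbor of 3)
  Color vertex 6 with color 1 (neighbor of 2)

Step 2: 2-coloring succeeded. No conflicts found.
  Set A (color 0): {1, 2, 4}
  Set B (color 1): {3, 5, 6}

The graph is bipartite with partition {1, 2, 4}, {3, 5, 6}.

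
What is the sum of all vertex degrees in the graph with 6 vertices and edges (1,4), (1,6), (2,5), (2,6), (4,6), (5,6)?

Step 1: Count edges incident to each vertex:
  deg(1) = 2 (neighbors: 4, 6)
  deg(2) = 2 (neighbors: 5, 6)
  deg(3) = 0 (neighbors: none)
  deg(4) = 2 (neighbors: 1, 6)
  deg(5) = 2 (neighbors: 2, 6)
  deg(6) = 4 (neighbors: 1, 2, 4, 5)

Step 2: Sum all degrees:
  2 + 2 + 0 + 2 + 2 + 4 = 12

Verification: sum of degrees = 2 * |E| = 2 * 6 = 12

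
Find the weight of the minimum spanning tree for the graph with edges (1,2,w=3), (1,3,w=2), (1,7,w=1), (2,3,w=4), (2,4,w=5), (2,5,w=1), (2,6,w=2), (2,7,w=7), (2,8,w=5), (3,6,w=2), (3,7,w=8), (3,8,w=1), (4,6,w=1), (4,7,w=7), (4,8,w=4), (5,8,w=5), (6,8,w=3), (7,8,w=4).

Apply Kruskal's algorithm (sort edges by weight, add if no cycle):

Sorted edges by weight:
  (1,7) w=1
  (2,5) w=1
  (3,8) w=1
  (4,6) w=1
  (1,3) w=2
  (2,6) w=2
  (3,6) w=2
  (1,2) w=3
  (6,8) w=3
  (2,3) w=4
  (4,8) w=4
  (7,8) w=4
  (2,8) w=5
  (2,4) w=5
  (5,8) w=5
  (2,7) w=7
  (4,7) w=7
  (3,7) w=8

Add edge (1,7) w=1 -- no cycle. Running total: 1
Add edge (2,5) w=1 -- no cycle. Running total: 2
Add edge (3,8) w=1 -- no cycle. Running total: 3
Add edge (4,6) w=1 -- no cycle. Running total: 4
Add edge (1,3) w=2 -- no cycle. Running total: 6
Add edge (2,6) w=2 -- no cycle. Running total: 8
Add edge (3,6) w=2 -- no cycle. Running total: 10

MST edges: (1,7,w=1), (2,5,w=1), (3,8,w=1), (4,6,w=1), (1,3,w=2), (2,6,w=2), (3,6,w=2)
Total MST weight: 1 + 1 + 1 + 1 + 2 + 2 + 2 = 10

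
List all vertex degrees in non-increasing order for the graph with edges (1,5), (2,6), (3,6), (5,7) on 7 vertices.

Step 1: Count edges incident to each vertex:
  deg(1) = 1 (neighbors: 5)
  deg(2) = 1 (neighbors: 6)
  deg(3) = 1 (neighbors: 6)
  deg(4) = 0 (neighbors: none)
  deg(5) = 2 (neighbors: 1, 7)
  deg(6) = 2 (neighbors: 2, 3)
  deg(7) = 1 (neighbors: 5)

Step 2: Sort degrees in non-increasing order:
  Degrees: [1, 1, 1, 0, 2, 2, 1] -> sorted: [2, 2, 1, 1, 1, 1, 0]

Degree sequence: [2, 2, 1, 1, 1, 1, 0]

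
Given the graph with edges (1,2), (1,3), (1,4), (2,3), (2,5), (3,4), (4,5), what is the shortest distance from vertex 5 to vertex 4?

Step 1: Build adjacency list:
  1: 2, 3, 4
  2: 1, 3, 5
  3: 1, 2, 4
  4: 1, 3, 5
  5: 2, 4

Step 2: BFS from vertex 5 to find shortest path to 4:
  vertex 2 reached at distance 1
  vertex 4 reached at distance 1

Step 3: Shortest path: 5 -> 4
Path length: 1 edge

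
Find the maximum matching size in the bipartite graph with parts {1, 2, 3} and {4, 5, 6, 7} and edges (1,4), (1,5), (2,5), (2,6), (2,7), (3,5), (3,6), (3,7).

Step 1: List the neighbors of each left vertex:
  1: 4, 5
  2: 5, 6, 7
  3: 5, 6, 7

Step 2: Greedily match left vertices, then look for augmenting paths:
  Match 1 -- 4
  Match 2 -- 5
  Match 3 -- 6
  No augmenting path remains.

Step 3: Verify this is maximum:
  Matching size 3 = min(|L|, |R|) = min(3, 4), which is an upper bound, so this matching is maximum.

Maximum matching: {(1,4), (2,5), (3,6)}
Size: 3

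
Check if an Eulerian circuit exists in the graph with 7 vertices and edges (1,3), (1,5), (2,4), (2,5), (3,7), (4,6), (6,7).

Step 1: Find the degree of each vertex:
  deg(1) = 2
  deg(2) = 2
  deg(3) = 2
  deg(4) = 2
  deg(5) = 2
  deg(6) = 2
  deg(7) = 2

Step 2: Count vertices with odd degree:
  All vertices have even degree (0 odd-degree vertices)

Step 3: Apply Euler's theorem:
  - Eulerian circuit exists iff graph is connected and all vertices have even degree
  - Eulerian path exists iff graph is connected and has 0 or 2 odd-degree vertices

Graph is connected with 0 odd-degree vertices.
Both Eulerian circuit and Eulerian path exist.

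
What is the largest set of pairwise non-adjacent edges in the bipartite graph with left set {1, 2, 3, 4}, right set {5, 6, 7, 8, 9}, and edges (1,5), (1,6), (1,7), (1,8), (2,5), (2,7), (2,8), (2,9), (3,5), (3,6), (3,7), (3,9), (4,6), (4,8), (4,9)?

Step 1: List the neighbors of each left vertex:
  1: 5, 6, 7, 8
  2: 5, 7, 8, 9
  3: 5, 6, 7, 9
  4: 6, 8, 9

Step 2: Greedily match left vertices, then look for augmenting paths:
  Match 1 -- 5
  Match 2 -- 7
  Match 3 -- 6
  Match 4 -- 8
  No augmenting path remains.

Step 3: Verify this is maximum:
  Matching size 4 = min(|L|, |R|) = min(4, 5), which is an upper bound, so this matching is maximum.

Maximum matching: {(1,5), (2,7), (3,6), (4,8)}
Size: 4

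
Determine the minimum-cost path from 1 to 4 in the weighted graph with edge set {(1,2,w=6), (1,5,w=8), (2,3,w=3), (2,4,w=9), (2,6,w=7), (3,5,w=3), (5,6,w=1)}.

Step 1: Build adjacency list with weights:
  1: 2(w=6), 5(w=8)
  2: 1(w=6), 3(w=3), 4(w=9), 6(w=7)
  3: 2(w=3), 5(w=3)
  4: 2(w=9)
  5: 1(w=8), 3(w=3), 6(w=1)
  6: 2(w=7), 5(w=1)

Step 2: Apply Dijkstra's algorithm from vertex 1:
  Visit vertex 1 (distance=0)
    Update dist[2] = 6
    Update dist[5] = 8
  Visit vertex 2 (distance=6)
    Update dist[3] = 9
    Update dist[4] = 15
    Update dist[6] = 13
  Visit vertex 5 (distance=8)
    Update dist[6] = 9
  Visit vertex 3 (distance=9)
  Visit vertex 6 (distance=9)
  Visit vertex 4 (distance=15)

Step 3: Shortest path: 1 -> 2 -> 4
Total weight: 6 + 9 = 15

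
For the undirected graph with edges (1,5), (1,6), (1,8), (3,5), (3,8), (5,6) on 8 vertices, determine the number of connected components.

Step 1: Build adjacency list from edges:
  1: 5, 6, 8
  2: (none)
  3: 5, 8
  4: (none)
  5: 1, 3, 6
  6: 1, 5
  7: (none)
  8: 1, 3

Step 2: Run BFS/DFS from vertex 1:
  Visited: {1, 5, 6, 8, 3}
  Reached 5 of 8 vertices

Step 3: Only 5 of 8 vertices reached. Graph is disconnected.
Connected components: {1, 3, 5, 6, 8}, {2}, {4}, {7}
Number of connected components: 4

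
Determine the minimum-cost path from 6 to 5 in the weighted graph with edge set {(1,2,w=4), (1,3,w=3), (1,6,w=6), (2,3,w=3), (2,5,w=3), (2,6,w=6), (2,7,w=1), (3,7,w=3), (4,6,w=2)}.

Step 1: Build adjacency list with weights:
  1: 2(w=4), 3(w=3), 6(w=6)
  2: 1(w=4), 3(w=3), 5(w=3), 6(w=6), 7(w=1)
  3: 1(w=3), 2(w=3), 7(w=3)
  4: 6(w=2)
  5: 2(w=3)
  6: 1(w=6), 2(w=6), 4(w=2)
  7: 2(w=1), 3(w=3)

Step 2: Apply Dijkstra's algorithm from vertex 6:
  Visit vertex 6 (distance=0)
    Update dist[1] = 6
    Update dist[2] = 6
    Update dist[4] = 2
  Visit vertex 4 (distance=2)
  Visit vertex 1 (distance=6)
    Update dist[3] = 9
  Visit vertex 2 (distance=6)
    Update dist[5] = 9
    Update dist[7] = 7
  Visit vertex 7 (distance=7)
  Visit vertex 3 (distance=9)
  Visit vertex 5 (distance=9)

Step 3: Shortest path: 6 -> 2 -> 5
Total weight: 6 + 3 = 9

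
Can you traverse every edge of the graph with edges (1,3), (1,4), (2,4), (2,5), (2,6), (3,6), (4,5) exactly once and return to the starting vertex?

Step 1: Find the degree of each vertex:
  deg(1) = 2
  deg(2) = 3
  deg(3) = 2
  deg(4) = 3
  deg(5) = 2
  deg(6) = 2

Step 2: Count vertices with odd degree:
  Odd-degree vertices: 2, 4 (2 total)

Step 3: Apply Euler's theorem:
  - Eulerian circuit exists iff graph is connected and all vertices have even degree
  - Eulerian path exists iff graph is connected and has 0 or 2 odd-degree vertices

Graph is connected with exactly 2 odd-degree vertices (2, 4).
Eulerian path exists (starting and ending at the odd-degree vertices), but no Eulerian circuit.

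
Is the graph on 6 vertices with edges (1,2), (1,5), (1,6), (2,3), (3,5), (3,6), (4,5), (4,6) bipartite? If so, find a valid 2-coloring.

Step 1: Attempt 2-coloring using BFS:
  Start at vertex 1, assign color 0
  Color vertex 2 with color 1 (neighbor of 1)
  Color vertex 5 with color 1 (neighbor of 1)
  Color vertex 6 with color 1 (neighbor of 1)
  Color vertex 3 with color 0 (neighbor of 2)
  Color vertex 4 with color 0 (neighbor of 5)

Step 2: 2-coloring succeeded. No conflicts found.
  Set A (color 0): {1, 3, 4}
  Set B (color 1): {2, 5, 6}

The graph is bipartite with partition {1, 3, 4}, {2, 5, 6}.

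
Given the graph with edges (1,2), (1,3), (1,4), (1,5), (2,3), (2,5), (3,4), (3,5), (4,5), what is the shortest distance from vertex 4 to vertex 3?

Step 1: Build adjacency list:
  1: 2, 3, 4, 5
  2: 1, 3, 5
  3: 1, 2, 4, 5
  4: 1, 3, 5
  5: 1, 2, 3, 4

Step 2: BFS from vertex 4 to find shortest path to 3:
  vertex 1 reached at distance 1
  vertex 3 reached at distance 1

Step 3: Shortest path: 4 -> 3
Path length: 1 edge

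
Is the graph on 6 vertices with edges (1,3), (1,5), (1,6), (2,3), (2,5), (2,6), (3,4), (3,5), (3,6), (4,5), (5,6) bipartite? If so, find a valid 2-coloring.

Step 1: Attempt 2-coloring using BFS:
  Start at vertex 1, assign color 0
  Color vertex 3 with color 1 (neighbor of 1)
  Color vertex 5 with color 1 (neighbor of 1)
  Color vertex 6 with color 1 (neighbor of 1)
  Color vertex 2 with color 0 (neighbor of 3)
  Color vertex 4 with color 0 (neighbor of 3)

Step 2: Conflict found! Vertices 3 and 5 are adjacent but have the same color.
This means the graph contains an odd cycle.

The graph is NOT bipartite.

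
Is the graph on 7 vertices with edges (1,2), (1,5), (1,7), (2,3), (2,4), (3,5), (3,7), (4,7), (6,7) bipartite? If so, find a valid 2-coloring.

Step 1: Attempt 2-coloring using BFS:
  Start at vertex 1, assign color 0
  Color vertex 2 with color 1 (neighbor of 1)
  Color vertex 5 with color 1 (neighbor of 1)
  Color vertex 7 with color 1 (neighbor of 1)
  Color vertex 3 with color 0 (neighbor of 2)
  Color vertex 4 with color 0 (neighbor of 2)
  Color vertex 6 with color 0 (neighbor of 7)

Step 2: 2-coloring succeeded. No conflicts found.
  Set A (color 0): {1, 3, 4, 6}
  Set B (color 1): {2, 5, 7}

The graph is bipartite with partition {1, 3, 4, 6}, {2, 5, 7}.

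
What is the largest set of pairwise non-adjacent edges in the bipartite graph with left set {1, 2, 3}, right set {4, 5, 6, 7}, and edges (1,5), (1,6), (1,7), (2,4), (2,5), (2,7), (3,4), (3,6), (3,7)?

Step 1: List the neighbors of each left vertex:
  1: 5, 6, 7
  2: 4, 5, 7
  3: 4, 6, 7

Step 2: Greedily match left vertices, then look for augmenting paths:
  Match 1 -- 5
  Match 2 -- 4
  Match 3 -- 6
  No augmenting path remains.

Step 3: Verify this is maximum:
  Matching size 3 = min(|L|, |R|) = min(3, 4), which is an upper bound, so this matching is maximum.

Maximum matching: {(1,5), (2,4), (3,6)}
Size: 3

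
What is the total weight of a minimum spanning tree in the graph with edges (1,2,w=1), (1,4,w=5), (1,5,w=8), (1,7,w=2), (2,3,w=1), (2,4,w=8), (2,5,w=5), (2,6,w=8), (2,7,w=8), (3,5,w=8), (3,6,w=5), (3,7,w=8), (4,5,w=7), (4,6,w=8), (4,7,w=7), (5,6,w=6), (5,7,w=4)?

Apply Kruskal's algorithm (sort edges by weight, add if no cycle):

Sorted edges by weight:
  (1,2) w=1
  (2,3) w=1
  (1,7) w=2
  (5,7) w=4
  (1,4) w=5
  (2,5) w=5
  (3,6) w=5
  (5,6) w=6
  (4,5) w=7
  (4,7) w=7
  (1,5) w=8
  (2,6) w=8
  (2,4) w=8
  (2,7) w=8
  (3,5) w=8
  (3,7) w=8
  (4,6) w=8

Add edge (1,2) w=1 -- no cycle. Running total: 1
Add edge (2,3) w=1 -- no cycle. Running total: 2
Add edge (1,7) w=2 -- no cycle. Running total: 4
Add edge (5,7) w=4 -- no cycle. Running total: 8
Add edge (1,4) w=5 -- no cycle. Running total: 13
Skip edge (2,5) w=5 -- would create cycle
Add edge (3,6) w=5 -- no cycle. Running total: 18

MST edges: (1,2,w=1), (2,3,w=1), (1,7,w=2), (5,7,w=4), (1,4,w=5), (3,6,w=5)
Total MST weight: 1 + 1 + 2 + 4 + 5 + 5 = 18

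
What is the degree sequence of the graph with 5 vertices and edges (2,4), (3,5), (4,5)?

Step 1: Count edges incident to each vertex:
  deg(1) = 0 (neighbors: none)
  deg(2) = 1 (neighbors: 4)
  deg(3) = 1 (neighbors: 5)
  deg(4) = 2 (neighbors: 2, 5)
  deg(5) = 2 (neighbors: 3, 4)

Step 2: Sort degrees in non-increasing order:
  Degrees: [0, 1, 1, 2, 2] -> sorted: [2, 2, 1, 1, 0]

Degree sequence: [2, 2, 1, 1, 0]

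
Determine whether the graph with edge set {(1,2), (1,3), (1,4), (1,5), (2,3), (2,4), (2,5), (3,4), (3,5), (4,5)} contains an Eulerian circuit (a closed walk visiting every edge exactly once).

Step 1: Find the degree of each vertex:
  deg(1) = 4
  deg(2) = 4
  deg(3) = 4
  deg(4) = 4
  deg(5) = 4

Step 2: Count vertices with odd degree:
  All vertices have even degree (0 odd-degree vertices)

Step 3: Apply Euler's theorem:
  - Eulerian circuit exists iff graph is connected and all vertices have even degree
  - Eulerian path exists iff graph is connected and has 0 or 2 odd-degree vertices

Graph is connected with 0 odd-degree vertices.
Both Eulerian circuit and Eulerian path exist.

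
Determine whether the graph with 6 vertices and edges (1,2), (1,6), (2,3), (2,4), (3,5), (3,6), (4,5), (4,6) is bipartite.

Step 1: Attempt 2-coloring using BFS:
  Start at vertex 1, assign color 0
  Color vertex 2 with color 1 (neighbor of 1)
  Color vertex 6 with color 1 (neighbor of 1)
  Color vertex 3 with color 0 (neighbor of 2)
  Color vertex 4 with color 0 (neighbor of 2)
  Color vertex 5 with color 1 (neighbor of 3)

Step 2: 2-coloring succeeded. No conflicts found.
  Set A (color 0): {1, 3, 4}
  Set B (color 1): {2, 5, 6}

The graph is bipartite with partition {1, 3, 4}, {2, 5, 6}.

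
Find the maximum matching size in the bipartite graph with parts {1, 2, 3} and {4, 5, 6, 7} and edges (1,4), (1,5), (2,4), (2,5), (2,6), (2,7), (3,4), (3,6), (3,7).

Step 1: List the neighbors of each left vertex:
  1: 4, 5
  2: 4, 5, 6, 7
  3: 4, 6, 7

Step 2: Greedily match left vertices, then look for augmenting paths:
  Match 1 -- 4
  Match 2 -- 5
  Match 3 -- 6
  No augmenting path remains.

Step 3: Verify this is maximum:
  Matching size 3 = min(|L|, |R|) = min(3, 4), which is an upper bound, so this matching is maximum.

Maximum matching: {(1,4), (2,5), (3,6)}
Size: 3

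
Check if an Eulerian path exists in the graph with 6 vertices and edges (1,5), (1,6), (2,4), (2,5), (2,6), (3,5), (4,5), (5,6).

Step 1: Find the degree of each vertex:
  deg(1) = 2
  deg(2) = 3
  deg(3) = 1
  deg(4) = 2
  deg(5) = 5
  deg(6) = 3

Step 2: Count vertices with odd degree:
  Odd-degree vertices: 2, 3, 5, 6 (4 total)

Step 3: Apply Euler's theorem:
  - Eulerian circuit exists iff graph is connected and all vertices have even degree
  - Eulerian path exists iff graph is connected and has 0 or 2 odd-degree vertices

Graph has 4 odd-degree vertices (need 0 or 2).
Neither Eulerian path nor Eulerian circuit exists.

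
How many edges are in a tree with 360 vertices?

A tree on n vertices always has exactly n - 1 edges.
For n = 360: edges = 360 - 1 = 359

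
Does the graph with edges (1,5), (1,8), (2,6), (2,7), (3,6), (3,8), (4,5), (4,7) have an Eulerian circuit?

Step 1: Find the degree of each vertex:
  deg(1) = 2
  deg(2) = 2
  deg(3) = 2
  deg(4) = 2
  deg(5) = 2
  deg(6) = 2
  deg(7) = 2
  deg(8) = 2

Step 2: Count vertices with odd degree:
  All vertices have even degree (0 odd-degree vertices)

Step 3: Apply Euler's theorem:
  - Eulerian circuit exists iff graph is connected and all vertices have even degree
  - Eulerian path exists iff graph is connected and has 0 or 2 odd-degree vertices

Graph is connected with 0 odd-degree vertices.
Both Eulerian circuit and Eulerian path exist.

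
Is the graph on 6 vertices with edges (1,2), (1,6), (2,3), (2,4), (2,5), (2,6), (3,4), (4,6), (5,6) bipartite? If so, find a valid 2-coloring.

Step 1: Attempt 2-coloring using BFS:
  Start at vertex 1, assign color 0
  Color vertex 2 with color 1 (neighbor of 1)
  Color vertex 6 with color 1 (neighbor of 1)
  Color vertex 3 with color 0 (neighbor of 2)
  Color vertex 4 with color 0 (neighbor of 2)
  Color vertex 5 with color 0 (neighbor of 2)

Step 2: Conflict found! Vertices 2 and 6 are adjacent but have the same color.
This means the graph contains an odd cycle.

The graph is NOT bipartite.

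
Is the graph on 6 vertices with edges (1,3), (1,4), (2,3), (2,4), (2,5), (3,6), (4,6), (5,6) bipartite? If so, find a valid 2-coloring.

Step 1: Attempt 2-coloring using BFS:
  Start at vertex 1, assign color 0
  Color vertex 3 with color 1 (neighbor of 1)
  Color vertex 4 with color 1 (neighbor of 1)
  Color vertex 2 with color 0 (neighbor of 3)
  Color vertex 6 with color 0 (neighbor of 3)
  Color vertex 5 with color 1 (neighbor of 2)

Step 2: 2-coloring succeeded. No conflicts found.
  Set A (color 0): {1, 2, 6}
  Set B (color 1): {3, 4, 5}

The graph is bipartite with partition {1, 2, 6}, {3, 4, 5}.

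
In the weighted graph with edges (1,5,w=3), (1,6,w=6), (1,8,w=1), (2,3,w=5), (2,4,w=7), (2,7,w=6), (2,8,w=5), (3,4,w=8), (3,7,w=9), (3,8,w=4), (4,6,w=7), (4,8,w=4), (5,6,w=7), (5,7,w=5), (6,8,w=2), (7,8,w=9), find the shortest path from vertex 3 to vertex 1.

Step 1: Build adjacency list with weights:
  1: 5(w=3), 6(w=6), 8(w=1)
  2: 3(w=5), 4(w=7), 7(w=6), 8(w=5)
  3: 2(w=5), 4(w=8), 7(w=9), 8(w=4)
  4: 2(w=7), 3(w=8), 6(w=7), 8(w=4)
  5: 1(w=3), 6(w=7), 7(w=5)
  6: 1(w=6), 4(w=7), 5(w=7), 8(w=2)
  7: 2(w=6), 3(w=9), 5(w=5), 8(w=9)
  8: 1(w=1), 2(w=5), 3(w=4), 4(w=4), 6(w=2), 7(w=9)

Step 2: Apply Dijkstra's algorithm from vertex 3:
  Visit vertex 3 (distance=0)
    Update dist[2] = 5
    Update dist[4] = 8
    Update dist[7] = 9
    Update dist[8] = 4
  Visit vertex 8 (distance=4)
    Update dist[1] = 5
    Update dist[6] = 6
  Visit vertex 1 (distance=5)
    Update dist[5] = 8

Step 3: Shortest path: 3 -> 8 -> 1
Total weight: 4 + 1 = 5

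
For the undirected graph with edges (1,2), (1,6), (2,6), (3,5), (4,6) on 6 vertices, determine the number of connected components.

Step 1: Build adjacency list from edges:
  1: 2, 6
  2: 1, 6
  3: 5
  4: 6
  5: 3
  6: 1, 2, 4

Step 2: Run BFS/DFS from vertex 1:
  Visited: {1, 2, 6, 4}
  Reached 4 of 6 vertices

Step 3: Only 4 of 6 vertices reached. Graph is disconnected.
Connected components: {1, 2, 4, 6}, {3, 5}
Number of connected components: 2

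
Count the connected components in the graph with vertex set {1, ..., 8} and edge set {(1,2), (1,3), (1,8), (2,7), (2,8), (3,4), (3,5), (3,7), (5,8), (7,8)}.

Step 1: Build adjacency list from edges:
  1: 2, 3, 8
  2: 1, 7, 8
  3: 1, 4, 5, 7
  4: 3
  5: 3, 8
  6: (none)
  7: 2, 3, 8
  8: 1, 2, 5, 7

Step 2: Run BFS/DFS from vertex 1:
  Visited: {1, 2, 3, 8, 7, 4, 5}
  Reached 7 of 8 vertices

Step 3: Only 7 of 8 vertices reached. Graph is disconnected.
Connected components: {1, 2, 3, 4, 5, 7, 8}, {6}
Number of connected components: 2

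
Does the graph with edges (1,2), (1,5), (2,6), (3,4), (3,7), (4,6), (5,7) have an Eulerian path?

Step 1: Find the degree of each vertex:
  deg(1) = 2
  deg(2) = 2
  deg(3) = 2
  deg(4) = 2
  deg(5) = 2
  deg(6) = 2
  deg(7) = 2

Step 2: Count vertices with odd degree:
  All vertices have even degree (0 odd-degree vertices)

Step 3: Apply Euler's theorem:
  - Eulerian circuit exists iff graph is connected and all vertices have even degree
  - Eulerian path exists iff graph is connected and has 0 or 2 odd-degree vertices

Graph is connected with 0 odd-degree vertices.
Both Eulerian circuit and Eulerian path exist.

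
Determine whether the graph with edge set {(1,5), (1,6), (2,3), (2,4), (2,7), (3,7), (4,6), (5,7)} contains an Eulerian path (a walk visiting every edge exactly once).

Step 1: Find the degree of each vertex:
  deg(1) = 2
  deg(2) = 3
  deg(3) = 2
  deg(4) = 2
  deg(5) = 2
  deg(6) = 2
  deg(7) = 3

Step 2: Count vertices with odd degree:
  Odd-degree vertices: 2, 7 (2 total)

Step 3: Apply Euler's theorem:
  - Eulerian circuit exists iff graph is connected and all vertices have even degree
  - Eulerian path exists iff graph is connected and has 0 or 2 odd-degree vertices

Graph is connected with exactly 2 odd-degree vertices (2, 7).
Eulerian path exists (starting and ending at the odd-degree vertices), but no Eulerian circuit.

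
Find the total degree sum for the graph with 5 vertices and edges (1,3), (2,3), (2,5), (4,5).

Step 1: Count edges incident to each vertex:
  deg(1) = 1 (neighbors: 3)
  deg(2) = 2 (neighbors: 3, 5)
  deg(3) = 2 (neighbors: 1, 2)
  deg(4) = 1 (neighbors: 5)
  deg(5) = 2 (neighbors: 2, 4)

Step 2: Sum all degrees:
  1 + 2 + 2 + 1 + 2 = 8

Verification: sum of degrees = 2 * |E| = 2 * 4 = 8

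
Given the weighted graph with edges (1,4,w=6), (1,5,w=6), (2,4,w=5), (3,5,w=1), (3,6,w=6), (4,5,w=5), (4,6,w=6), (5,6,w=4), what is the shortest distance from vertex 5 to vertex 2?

Step 1: Build adjacency list with weights:
  1: 4(w=6), 5(w=6)
  2: 4(w=5)
  3: 5(w=1), 6(w=6)
  4: 1(w=6), 2(w=5), 5(w=5), 6(w=6)
  5: 1(w=6), 3(w=1), 4(w=5), 6(w=4)
  6: 3(w=6), 4(w=6), 5(w=4)

Step 2: Apply Dijkstra's algorithm from vertex 5:
  Visit vertex 5 (distance=0)
    Update dist[1] = 6
    Update dist[3] = 1
    Update dist[4] = 5
    Update dist[6] = 4
  Visit vertex 3 (distance=1)
  Visit vertex 6 (distance=4)
  Visit vertex 4 (distance=5)
    Update dist[2] = 10
  Visit vertex 1 (distance=6)
  Visit vertex 2 (distance=10)

Step 3: Shortest path: 5 -> 4 -> 2
Total weight: 5 + 5 = 10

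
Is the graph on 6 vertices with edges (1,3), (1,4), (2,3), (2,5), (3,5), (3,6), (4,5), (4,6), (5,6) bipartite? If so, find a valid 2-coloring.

Step 1: Attempt 2-coloring using BFS:
  Start at vertex 1, assign color 0
  Color vertex 3 with color 1 (neighbor of 1)
  Color vertex 4 with color 1 (neighbor of 1)
  Color vertex 2 with color 0 (neighbor of 3)
  Color vertex 5 with color 0 (neighbor of 3)
  Color vertex 6 with color 0 (neighbor of 3)

Step 2: Conflict found! Vertices 2 and 5 are adjacent but have the same color.
This means the graph contains an odd cycle.

The graph is NOT bipartite.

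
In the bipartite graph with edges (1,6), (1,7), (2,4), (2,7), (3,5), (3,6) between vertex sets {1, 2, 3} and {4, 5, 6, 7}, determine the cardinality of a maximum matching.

Step 1: List the neighbors of each left vertex:
  1: 6, 7
  2: 4, 7
  3: 5, 6

Step 2: Greedily match left vertices, then look for augmenting paths:
  Match 1 -- 6
  Match 2 -- 4
  Match 3 -- 5
  No augmenting path remains.

Step 3: Verify this is maximum:
  Matching size 3 = min(|L|, |R|) = min(3, 4), which is an upper bound, so this matching is maximum.

Maximum matching: {(1,6), (2,4), (3,5)}
Size: 3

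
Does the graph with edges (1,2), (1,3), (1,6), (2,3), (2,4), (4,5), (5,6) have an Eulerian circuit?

Step 1: Find the degree of each vertex:
  deg(1) = 3
  deg(2) = 3
  deg(3) = 2
  deg(4) = 2
  deg(5) = 2
  deg(6) = 2

Step 2: Count vertices with odd degree:
  Odd-degree vertices: 1, 2 (2 total)

Step 3: Apply Euler's theorem:
  - Eulerian circuit exists iff graph is connected and all vertices have even degree
  - Eulerian path exists iff graph is connected and has 0 or 2 odd-degree vertices

Graph is connected with exactly 2 odd-degree vertices (1, 2).
Eulerian path exists (starting and ending at the odd-degree vertices), but no Eulerian circuit.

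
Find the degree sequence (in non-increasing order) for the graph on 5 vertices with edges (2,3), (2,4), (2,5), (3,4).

Step 1: Count edges incident to each vertex:
  deg(1) = 0 (neighbors: none)
  deg(2) = 3 (neighbors: 3, 4, 5)
  deg(3) = 2 (neighbors: 2, 4)
  deg(4) = 2 (neighbors: 2, 3)
  deg(5) = 1 (neighbors: 2)

Step 2: Sort degrees in non-increasing order:
  Degrees: [0, 3, 2, 2, 1] -> sorted: [3, 2, 2, 1, 0]

Degree sequence: [3, 2, 2, 1, 0]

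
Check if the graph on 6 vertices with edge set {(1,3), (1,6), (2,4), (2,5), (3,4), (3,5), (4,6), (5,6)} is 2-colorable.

Step 1: Attempt 2-coloring using BFS:
  Start at vertex 1, assign color 0
  Color vertex 3 with color 1 (neighbor of 1)
  Color vertex 6 with color 1 (neighbor of 1)
  Color vertex 4 with color 0 (neighbor of 3)
  Color vertex 5 with color 0 (neighbor of 3)
  Color vertex 2 with color 1 (neighbor of 4)

Step 2: 2-coloring succeeded. No conflicts found.
  Set A (color 0): {1, 4, 5}
  Set B (color 1): {2, 3, 6}

The graph is bipartite with partition {1, 4, 5}, {2, 3, 6}.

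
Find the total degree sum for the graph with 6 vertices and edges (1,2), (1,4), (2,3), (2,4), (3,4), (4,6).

Step 1: Count edges incident to each vertex:
  deg(1) = 2 (neighbors: 2, 4)
  deg(2) = 3 (neighbors: 1, 3, 4)
  deg(3) = 2 (neighbors: 2, 4)
  deg(4) = 4 (neighbors: 1, 2, 3, 6)
  deg(5) = 0 (neighbors: none)
  deg(6) = 1 (neighbors: 4)

Step 2: Sum all degrees:
  2 + 3 + 2 + 4 + 0 + 1 = 12

Verification: sum of degrees = 2 * |E| = 2 * 6 = 12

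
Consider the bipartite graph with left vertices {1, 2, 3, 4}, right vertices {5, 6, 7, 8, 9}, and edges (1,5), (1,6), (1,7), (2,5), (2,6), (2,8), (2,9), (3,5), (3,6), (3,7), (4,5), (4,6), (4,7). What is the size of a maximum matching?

Step 1: List the neighbors of each left vertex:
  1: 5, 6, 7
  2: 5, 6, 8, 9
  3: 5, 6, 7
  4: 5, 6, 7

Step 2: Greedily match left vertices, then look for augmenting paths:
  Match 1 -- 5
  Match 2 -- 8
  Match 3 -- 7
  Match 4 -- 6
  No augmenting path remains.

Step 3: Verify this is maximum:
  Matching size 4 = min(|L|, |R|) = min(4, 5), which is an upper bound, so this matching is maximum.

Maximum matching: {(1,5), (2,8), (3,7), (4,6)}
Size: 4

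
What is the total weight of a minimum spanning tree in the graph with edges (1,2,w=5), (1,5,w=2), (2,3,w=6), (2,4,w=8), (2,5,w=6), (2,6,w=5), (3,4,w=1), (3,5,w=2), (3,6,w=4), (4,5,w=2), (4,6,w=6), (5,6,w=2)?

Apply Kruskal's algorithm (sort edges by weight, add if no cycle):

Sorted edges by weight:
  (3,4) w=1
  (1,5) w=2
  (3,5) w=2
  (4,5) w=2
  (5,6) w=2
  (3,6) w=4
  (1,2) w=5
  (2,6) w=5
  (2,3) w=6
  (2,5) w=6
  (4,6) w=6
  (2,4) w=8

Add edge (3,4) w=1 -- no cycle. Running total: 1
Add edge (1,5) w=2 -- no cycle. Running total: 3
Add edge (3,5) w=2 -- no cycle. Running total: 5
Skip edge (4,5) w=2 -- would create cycle
Add edge (5,6) w=2 -- no cycle. Running total: 7
Skip edge (3,6) w=4 -- would create cycle
Add edge (1,2) w=5 -- no cycle. Running total: 12

MST edges: (3,4,w=1), (1,5,w=2), (3,5,w=2), (5,6,w=2), (1,2,w=5)
Total MST weight: 1 + 2 + 2 + 2 + 5 = 12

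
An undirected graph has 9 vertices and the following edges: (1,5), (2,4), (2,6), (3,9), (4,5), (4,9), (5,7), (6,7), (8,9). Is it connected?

Step 1: Build adjacency list from edges:
  1: 5
  2: 4, 6
  3: 9
  4: 2, 5, 9
  5: 1, 4, 7
  6: 2, 7
  7: 5, 6
  8: 9
  9: 3, 4, 8

Step 2: Run BFS/DFS from vertex 1:
  Visited: {1, 5, 4, 7, 2, 9, 6, 3, 8}
  Reached 9 of 9 vertices

Step 3: All 9 vertices reached from vertex 1, so the graph is connected.
Answer: Yes, the graph is connected.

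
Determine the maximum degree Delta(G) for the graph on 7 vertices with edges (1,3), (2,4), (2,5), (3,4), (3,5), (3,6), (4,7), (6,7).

Step 1: Count edges incident to each vertex:
  deg(1) = 1 (neighbors: 3)
  deg(2) = 2 (neighbors: 4, 5)
  deg(3) = 4 (neighbors: 1, 4, 5, 6)
  deg(4) = 3 (neighbors: 2, 3, 7)
  deg(5) = 2 (neighbors: 2, 3)
  deg(6) = 2 (neighbors: 3, 7)
  deg(7) = 2 (neighbors: 4, 6)

Step 2: Find maximum:
  max(1, 2, 4, 3, 2, 2, 2) = 4 (vertex 3)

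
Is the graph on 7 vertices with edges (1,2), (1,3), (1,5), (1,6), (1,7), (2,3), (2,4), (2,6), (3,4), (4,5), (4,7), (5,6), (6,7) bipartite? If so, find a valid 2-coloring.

Step 1: Attempt 2-coloring using BFS:
  Start at vertex 1, assign color 0
  Color vertex 2 with color 1 (neighbor of 1)
  Color vertex 3 with color 1 (neighbor of 1)
  Color vertex 5 with color 1 (neighbor of 1)
  Color vertex 6 with color 1 (neighbor of 1)
  Color vertex 7 with color 1 (neighbor of 1)

Step 2: Conflict found! Vertices 2 and 3 are adjacent but have the same color.
This means the graph contains an odd cycle.

The graph is NOT bipartite.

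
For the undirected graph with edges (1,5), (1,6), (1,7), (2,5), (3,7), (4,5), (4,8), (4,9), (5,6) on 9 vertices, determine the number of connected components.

Step 1: Build adjacency list from edges:
  1: 5, 6, 7
  2: 5
  3: 7
  4: 5, 8, 9
  5: 1, 2, 4, 6
  6: 1, 5
  7: 1, 3
  8: 4
  9: 4

Step 2: Run BFS/DFS from vertex 1:
  Visited: {1, 5, 6, 7, 2, 4, 3, 8, 9}
  Reached 9 of 9 vertices

Step 3: All 9 vertices reached from vertex 1, so the graph is connected.
Number of connected components: 1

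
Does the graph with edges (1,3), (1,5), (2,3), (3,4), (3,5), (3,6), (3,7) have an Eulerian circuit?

Step 1: Find the degree of each vertex:
  deg(1) = 2
  deg(2) = 1
  deg(3) = 6
  deg(4) = 1
  deg(5) = 2
  deg(6) = 1
  deg(7) = 1

Step 2: Count vertices with odd degree:
  Odd-degree vertices: 2, 4, 6, 7 (4 total)

Step 3: Apply Euler's theorem:
  - Eulerian circuit exists iff graph is connected and all vertices have even degree
  - Eulerian path exists iff graph is connected and has 0 or 2 odd-degree vertices

Graph has 4 odd-degree vertices (need 0 or 2).
Neither Eulerian path nor Eulerian circuit exists.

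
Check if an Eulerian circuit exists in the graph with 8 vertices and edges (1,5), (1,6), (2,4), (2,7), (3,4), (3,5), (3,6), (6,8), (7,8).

Step 1: Find the degree of each vertex:
  deg(1) = 2
  deg(2) = 2
  deg(3) = 3
  deg(4) = 2
  deg(5) = 2
  deg(6) = 3
  deg(7) = 2
  deg(8) = 2

Step 2: Count vertices with odd degree:
  Odd-degree vertices: 3, 6 (2 total)

Step 3: Apply Euler's theorem:
  - Eulerian circuit exists iff graph is connected and all vertices have even degree
  - Eulerian path exists iff graph is connected and has 0 or 2 odd-degree vertices

Graph is connected with exactly 2 odd-degree vertices (3, 6).
Eulerian path exists (starting and ending at the odd-degree vertices), but no Eulerian circuit.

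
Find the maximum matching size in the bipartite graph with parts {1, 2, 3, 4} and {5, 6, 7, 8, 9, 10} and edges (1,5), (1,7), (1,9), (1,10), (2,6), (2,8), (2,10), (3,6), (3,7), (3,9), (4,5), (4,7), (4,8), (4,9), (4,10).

Step 1: List the neighbors of each left vertex:
  1: 5, 7, 9, 10
  2: 6, 8, 10
  3: 6, 7, 9
  4: 5, 7, 8, 9, 10

Step 2: Greedily match left vertices, then look for augmenting paths:
  Match 1 -- 5
  Match 2 -- 6
  Match 3 -- 7
  Match 4 -- 8
  No augmenting path remains.

Step 3: Verify this is maximum:
  Matching size 4 = min(|L|, |R|) = min(4, 6), which is an upper bound, so this matching is maximum.

Maximum matching: {(1,5), (2,6), (3,7), (4,8)}
Size: 4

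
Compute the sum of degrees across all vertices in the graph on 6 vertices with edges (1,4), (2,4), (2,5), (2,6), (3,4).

Step 1: Count edges incident to each vertex:
  deg(1) = 1 (neighbors: 4)
  deg(2) = 3 (neighbors: 4, 5, 6)
  deg(3) = 1 (neighbors: 4)
  deg(4) = 3 (neighbors: 1, 2, 3)
  deg(5) = 1 (neighbors: 2)
  deg(6) = 1 (neighbors: 2)

Step 2: Sum all degrees:
  1 + 3 + 1 + 3 + 1 + 1 = 10

Verification: sum of degrees = 2 * |E| = 2 * 5 = 10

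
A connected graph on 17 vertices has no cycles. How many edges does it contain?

A tree on n vertices always has exactly n - 1 edges.
For n = 17: edges = 17 - 1 = 16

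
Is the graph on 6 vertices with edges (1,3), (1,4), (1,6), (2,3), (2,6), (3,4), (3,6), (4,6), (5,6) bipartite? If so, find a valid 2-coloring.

Step 1: Attempt 2-coloring using BFS:
  Start at vertex 1, assign color 0
  Color vertex 3 with color 1 (neighbor of 1)
  Color vertex 4 with color 1 (neighbor of 1)
  Color vertex 6 with color 1 (neighbor of 1)
  Color vertex 2 with color 0 (neighbor of 3)

Step 2: Conflict found! Vertices 3 and 4 are adjacent but have the same color.
This means the graph contains an odd cycle.

The graph is NOT bipartite.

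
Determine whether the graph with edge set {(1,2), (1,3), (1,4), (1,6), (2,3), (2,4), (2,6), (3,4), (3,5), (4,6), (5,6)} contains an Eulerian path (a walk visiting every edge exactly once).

Step 1: Find the degree of each vertex:
  deg(1) = 4
  deg(2) = 4
  deg(3) = 4
  deg(4) = 4
  deg(5) = 2
  deg(6) = 4

Step 2: Count vertices with odd degree:
  All vertices have even degree (0 odd-degree vertices)

Step 3: Apply Euler's theorem:
  - Eulerian circuit exists iff graph is connected and all vertices have even degree
  - Eulerian path exists iff graph is connected and has 0 or 2 odd-degree vertices

Graph is connected with 0 odd-degree vertices.
Both Eulerian circuit and Eulerian path exist.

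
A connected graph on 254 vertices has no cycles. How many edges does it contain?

A tree on n vertices always has exactly n - 1 edges.
For n = 254: edges = 254 - 1 = 253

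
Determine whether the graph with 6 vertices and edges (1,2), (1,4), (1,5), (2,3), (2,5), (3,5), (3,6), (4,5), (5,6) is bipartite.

Step 1: Attempt 2-coloring using BFS:
  Start at vertex 1, assign color 0
  Color vertex 2 with color 1 (neighbor of 1)
  Color vertex 4 with color 1 (neighbor of 1)
  Color vertex 5 with color 1 (neighbor of 1)
  Color vertex 3 with color 0 (neighbor of 2)

Step 2: Conflict found! Vertices 2 and 5 are adjacent but have the same color.
This means the graph contains an odd cycle.

The graph is NOT bipartite.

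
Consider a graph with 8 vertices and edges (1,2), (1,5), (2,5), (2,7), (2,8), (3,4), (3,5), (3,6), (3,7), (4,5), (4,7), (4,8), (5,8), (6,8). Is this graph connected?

Step 1: Build adjacency list from edges:
  1: 2, 5
  2: 1, 5, 7, 8
  3: 4, 5, 6, 7
  4: 3, 5, 7, 8
  5: 1, 2, 3, 4, 8
  6: 3, 8
  7: 2, 3, 4
  8: 2, 4, 5, 6

Step 2: Run BFS/DFS from vertex 1:
  Visited: {1, 2, 5, 7, 8, 3, 4, 6}
  Reached 8 of 8 vertices

Step 3: All 8 vertices reached from vertex 1, so the graph is connected.
Answer: Yes, the graph is connected.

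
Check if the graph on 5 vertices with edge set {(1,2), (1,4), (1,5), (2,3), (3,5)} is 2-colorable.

Step 1: Attempt 2-coloring using BFS:
  Start at vertex 1, assign color 0
  Color vertex 2 with color 1 (neighbor of 1)
  Color vertex 4 with color 1 (neighbor of 1)
  Color vertex 5 with color 1 (neighbor of 1)
  Color vertex 3 with color 0 (neighbor of 2)

Step 2: 2-coloring succeeded. No conflicts found.
  Set A (color 0): {1, 3}
  Set B (color 1): {2, 4, 5}

The graph is bipartite with partition {1, 3}, {2, 4, 5}.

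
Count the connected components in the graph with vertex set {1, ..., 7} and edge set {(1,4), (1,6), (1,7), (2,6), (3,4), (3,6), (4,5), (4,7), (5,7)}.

Step 1: Build adjacency list from edges:
  1: 4, 6, 7
  2: 6
  3: 4, 6
  4: 1, 3, 5, 7
  5: 4, 7
  6: 1, 2, 3
  7: 1, 4, 5

Step 2: Run BFS/DFS from vertex 1:
  Visited: {1, 4, 6, 7, 3, 5, 2}
  Reached 7 of 7 vertices

Step 3: All 7 vertices reached from vertex 1, so the graph is connected.
Number of connected components: 1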